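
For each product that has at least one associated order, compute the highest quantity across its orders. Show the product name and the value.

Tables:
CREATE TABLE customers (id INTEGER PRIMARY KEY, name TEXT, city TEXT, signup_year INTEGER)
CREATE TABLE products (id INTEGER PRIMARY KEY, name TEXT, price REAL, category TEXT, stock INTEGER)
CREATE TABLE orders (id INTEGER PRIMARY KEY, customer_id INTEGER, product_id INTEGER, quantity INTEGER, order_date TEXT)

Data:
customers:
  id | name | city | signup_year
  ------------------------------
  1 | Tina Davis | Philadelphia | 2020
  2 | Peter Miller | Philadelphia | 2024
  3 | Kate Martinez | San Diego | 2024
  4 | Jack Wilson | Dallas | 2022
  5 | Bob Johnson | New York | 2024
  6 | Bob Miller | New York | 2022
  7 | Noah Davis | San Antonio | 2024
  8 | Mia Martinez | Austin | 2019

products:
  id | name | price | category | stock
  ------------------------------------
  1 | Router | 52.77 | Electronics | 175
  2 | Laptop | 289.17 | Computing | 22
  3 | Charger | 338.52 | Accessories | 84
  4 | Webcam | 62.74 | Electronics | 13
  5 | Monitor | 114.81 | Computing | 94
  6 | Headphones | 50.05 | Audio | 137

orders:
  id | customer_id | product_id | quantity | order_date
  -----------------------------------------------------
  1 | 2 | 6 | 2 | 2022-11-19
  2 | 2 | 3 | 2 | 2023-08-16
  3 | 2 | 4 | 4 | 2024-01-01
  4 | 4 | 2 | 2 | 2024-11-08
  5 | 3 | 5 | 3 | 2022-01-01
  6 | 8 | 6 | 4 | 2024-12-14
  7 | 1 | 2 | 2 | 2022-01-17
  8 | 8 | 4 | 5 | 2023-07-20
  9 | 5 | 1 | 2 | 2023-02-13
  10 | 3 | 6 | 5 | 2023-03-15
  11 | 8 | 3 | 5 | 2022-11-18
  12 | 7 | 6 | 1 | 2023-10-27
SELECT p.name, MAX(c.quantity) AS max_quantity FROM orders c JOIN products p ON c.product_id = p.id GROUP BY p.id, p.name

Execution result:
name | max_quantity
Router | 2
Laptop | 2
Charger | 5
Webcam | 5
Monitor | 3
Headphones | 5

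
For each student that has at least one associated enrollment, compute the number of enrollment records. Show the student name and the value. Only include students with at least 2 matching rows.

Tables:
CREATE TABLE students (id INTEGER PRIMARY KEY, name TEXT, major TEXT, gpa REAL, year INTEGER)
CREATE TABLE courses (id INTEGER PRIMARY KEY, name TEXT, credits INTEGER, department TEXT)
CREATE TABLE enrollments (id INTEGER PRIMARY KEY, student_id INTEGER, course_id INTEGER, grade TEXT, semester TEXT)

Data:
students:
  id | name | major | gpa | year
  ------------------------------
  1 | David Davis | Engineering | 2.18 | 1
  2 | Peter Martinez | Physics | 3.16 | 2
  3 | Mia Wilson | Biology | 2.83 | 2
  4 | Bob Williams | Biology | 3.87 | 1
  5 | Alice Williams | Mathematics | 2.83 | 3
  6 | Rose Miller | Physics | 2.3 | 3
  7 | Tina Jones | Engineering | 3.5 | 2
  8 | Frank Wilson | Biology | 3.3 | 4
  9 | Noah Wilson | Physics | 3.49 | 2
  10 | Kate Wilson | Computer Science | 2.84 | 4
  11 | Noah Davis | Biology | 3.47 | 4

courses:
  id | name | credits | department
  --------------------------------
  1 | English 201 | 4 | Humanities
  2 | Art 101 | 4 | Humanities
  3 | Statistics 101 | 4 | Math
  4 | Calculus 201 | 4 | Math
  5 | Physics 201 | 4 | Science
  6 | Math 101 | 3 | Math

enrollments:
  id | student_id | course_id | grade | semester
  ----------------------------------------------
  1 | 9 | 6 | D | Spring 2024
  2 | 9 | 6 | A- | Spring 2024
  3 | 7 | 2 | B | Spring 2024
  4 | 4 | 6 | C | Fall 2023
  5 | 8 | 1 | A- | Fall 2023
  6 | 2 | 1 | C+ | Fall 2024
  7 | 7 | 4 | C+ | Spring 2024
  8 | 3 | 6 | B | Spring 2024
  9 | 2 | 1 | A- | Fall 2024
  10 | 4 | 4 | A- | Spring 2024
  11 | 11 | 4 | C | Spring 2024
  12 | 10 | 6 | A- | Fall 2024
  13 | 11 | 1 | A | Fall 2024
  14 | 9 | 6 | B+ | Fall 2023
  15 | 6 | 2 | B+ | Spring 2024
SELECT p.name, COUNT(*) AS n FROM enrollments c JOIN students p ON c.student_id = p.id GROUP BY p.id, p.name HAVING COUNT(*) >= 2

Execution result:
name | n
Peter Martinez | 2
Bob Williams | 2
Tina Jones | 2
Noah Wilson | 3
Noah Davis | 2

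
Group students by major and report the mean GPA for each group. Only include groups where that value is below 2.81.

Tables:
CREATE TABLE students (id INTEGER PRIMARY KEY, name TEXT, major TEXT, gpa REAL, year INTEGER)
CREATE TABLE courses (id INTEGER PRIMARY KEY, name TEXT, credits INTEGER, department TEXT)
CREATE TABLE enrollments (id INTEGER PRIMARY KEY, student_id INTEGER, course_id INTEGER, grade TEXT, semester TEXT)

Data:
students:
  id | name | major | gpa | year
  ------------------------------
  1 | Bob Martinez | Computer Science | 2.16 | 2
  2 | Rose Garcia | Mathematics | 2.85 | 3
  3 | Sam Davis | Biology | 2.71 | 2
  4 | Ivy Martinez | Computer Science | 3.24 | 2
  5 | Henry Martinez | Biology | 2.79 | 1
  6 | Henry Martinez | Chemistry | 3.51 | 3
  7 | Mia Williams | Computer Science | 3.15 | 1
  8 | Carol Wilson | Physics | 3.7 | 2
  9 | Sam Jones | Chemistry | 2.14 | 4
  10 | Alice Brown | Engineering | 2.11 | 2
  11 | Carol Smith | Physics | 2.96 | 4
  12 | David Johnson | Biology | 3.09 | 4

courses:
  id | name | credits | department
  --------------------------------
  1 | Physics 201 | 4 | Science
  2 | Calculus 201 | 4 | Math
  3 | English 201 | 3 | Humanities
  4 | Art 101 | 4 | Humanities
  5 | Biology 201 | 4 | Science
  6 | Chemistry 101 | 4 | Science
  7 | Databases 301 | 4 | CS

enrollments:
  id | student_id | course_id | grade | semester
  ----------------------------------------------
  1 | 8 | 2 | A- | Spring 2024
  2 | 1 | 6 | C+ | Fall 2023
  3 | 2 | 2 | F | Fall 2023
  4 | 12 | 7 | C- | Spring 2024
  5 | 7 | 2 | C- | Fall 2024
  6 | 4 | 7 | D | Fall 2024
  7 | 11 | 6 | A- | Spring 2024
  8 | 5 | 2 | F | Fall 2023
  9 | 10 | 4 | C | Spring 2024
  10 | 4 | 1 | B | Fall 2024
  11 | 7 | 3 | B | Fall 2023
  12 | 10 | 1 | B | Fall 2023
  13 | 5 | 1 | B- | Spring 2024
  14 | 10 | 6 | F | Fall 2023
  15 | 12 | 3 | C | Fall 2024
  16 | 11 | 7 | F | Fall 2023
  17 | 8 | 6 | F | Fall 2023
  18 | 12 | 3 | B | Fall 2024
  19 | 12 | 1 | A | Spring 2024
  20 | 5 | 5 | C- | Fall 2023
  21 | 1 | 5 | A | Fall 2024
SELECT major, AVG(gpa) AS avg_gpa FROM students GROUP BY major HAVING AVG(gpa) < 2.81

Execution result:
major | avg_gpa
Engineering | 2.11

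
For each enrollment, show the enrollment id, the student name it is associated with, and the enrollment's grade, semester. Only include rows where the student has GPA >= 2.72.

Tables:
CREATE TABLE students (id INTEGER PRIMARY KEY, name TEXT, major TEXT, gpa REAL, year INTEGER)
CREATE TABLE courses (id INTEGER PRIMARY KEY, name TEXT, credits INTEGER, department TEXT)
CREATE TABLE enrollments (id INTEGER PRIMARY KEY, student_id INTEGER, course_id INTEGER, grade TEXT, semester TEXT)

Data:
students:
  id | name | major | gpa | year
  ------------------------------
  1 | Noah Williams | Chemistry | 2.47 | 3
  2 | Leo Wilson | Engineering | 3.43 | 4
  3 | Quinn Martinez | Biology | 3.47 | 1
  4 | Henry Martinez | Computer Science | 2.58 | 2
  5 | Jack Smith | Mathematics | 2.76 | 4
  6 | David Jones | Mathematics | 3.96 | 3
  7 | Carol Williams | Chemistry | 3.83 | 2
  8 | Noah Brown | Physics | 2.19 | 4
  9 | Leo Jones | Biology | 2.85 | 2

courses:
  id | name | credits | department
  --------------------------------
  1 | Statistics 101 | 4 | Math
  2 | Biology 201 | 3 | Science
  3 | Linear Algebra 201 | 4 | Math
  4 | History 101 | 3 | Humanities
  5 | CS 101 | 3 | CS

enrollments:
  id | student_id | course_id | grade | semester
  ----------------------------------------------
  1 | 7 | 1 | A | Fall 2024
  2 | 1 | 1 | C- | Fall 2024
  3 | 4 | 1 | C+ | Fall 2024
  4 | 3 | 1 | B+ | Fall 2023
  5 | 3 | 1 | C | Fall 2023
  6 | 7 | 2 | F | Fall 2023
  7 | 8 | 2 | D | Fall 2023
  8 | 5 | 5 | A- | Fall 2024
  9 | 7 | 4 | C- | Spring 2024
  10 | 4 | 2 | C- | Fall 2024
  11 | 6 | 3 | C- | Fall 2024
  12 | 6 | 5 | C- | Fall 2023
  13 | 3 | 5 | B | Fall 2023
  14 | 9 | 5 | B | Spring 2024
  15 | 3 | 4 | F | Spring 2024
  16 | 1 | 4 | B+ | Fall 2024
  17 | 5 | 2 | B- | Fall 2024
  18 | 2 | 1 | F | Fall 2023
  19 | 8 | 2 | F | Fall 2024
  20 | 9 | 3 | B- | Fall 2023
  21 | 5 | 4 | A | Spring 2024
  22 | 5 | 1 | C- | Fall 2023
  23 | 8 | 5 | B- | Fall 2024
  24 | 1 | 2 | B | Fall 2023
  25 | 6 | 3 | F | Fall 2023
SELECT c.id, p.name AS student, c.grade, c.semester FROM enrollments c JOIN students p ON c.student_id = p.id WHERE p.gpa >= 2.72

Execution result:
id | student | grade | semester
1 | Carol Williams | A | Fall 2024
4 | Quinn Martinez | B+ | Fall 2023
5 | Quinn Martinez | C | Fall 2023
6 | Carol Williams | F | Fall 2023
8 | Jack Smith | A- | Fall 2024
9 | Carol Williams | C- | Spring 2024
11 | David Jones | C- | Fall 2024
12 | David Jones | C- | Fall 2023
13 | Quinn Martinez | B | Fall 2023
14 | Leo Jones | B | Spring 2024
15 | Quinn Martinez | F | Spring 2024
17 | Jack Smith | B- | Fall 2024
18 | Leo Wilson | F | Fall 2023
20 | Leo Jones | B- | Fall 2023
21 | Jack Smith | A | Spring 2024
22 | Jack Smith | C- | Fall 2023
25 | David Jones | F | Fall 2023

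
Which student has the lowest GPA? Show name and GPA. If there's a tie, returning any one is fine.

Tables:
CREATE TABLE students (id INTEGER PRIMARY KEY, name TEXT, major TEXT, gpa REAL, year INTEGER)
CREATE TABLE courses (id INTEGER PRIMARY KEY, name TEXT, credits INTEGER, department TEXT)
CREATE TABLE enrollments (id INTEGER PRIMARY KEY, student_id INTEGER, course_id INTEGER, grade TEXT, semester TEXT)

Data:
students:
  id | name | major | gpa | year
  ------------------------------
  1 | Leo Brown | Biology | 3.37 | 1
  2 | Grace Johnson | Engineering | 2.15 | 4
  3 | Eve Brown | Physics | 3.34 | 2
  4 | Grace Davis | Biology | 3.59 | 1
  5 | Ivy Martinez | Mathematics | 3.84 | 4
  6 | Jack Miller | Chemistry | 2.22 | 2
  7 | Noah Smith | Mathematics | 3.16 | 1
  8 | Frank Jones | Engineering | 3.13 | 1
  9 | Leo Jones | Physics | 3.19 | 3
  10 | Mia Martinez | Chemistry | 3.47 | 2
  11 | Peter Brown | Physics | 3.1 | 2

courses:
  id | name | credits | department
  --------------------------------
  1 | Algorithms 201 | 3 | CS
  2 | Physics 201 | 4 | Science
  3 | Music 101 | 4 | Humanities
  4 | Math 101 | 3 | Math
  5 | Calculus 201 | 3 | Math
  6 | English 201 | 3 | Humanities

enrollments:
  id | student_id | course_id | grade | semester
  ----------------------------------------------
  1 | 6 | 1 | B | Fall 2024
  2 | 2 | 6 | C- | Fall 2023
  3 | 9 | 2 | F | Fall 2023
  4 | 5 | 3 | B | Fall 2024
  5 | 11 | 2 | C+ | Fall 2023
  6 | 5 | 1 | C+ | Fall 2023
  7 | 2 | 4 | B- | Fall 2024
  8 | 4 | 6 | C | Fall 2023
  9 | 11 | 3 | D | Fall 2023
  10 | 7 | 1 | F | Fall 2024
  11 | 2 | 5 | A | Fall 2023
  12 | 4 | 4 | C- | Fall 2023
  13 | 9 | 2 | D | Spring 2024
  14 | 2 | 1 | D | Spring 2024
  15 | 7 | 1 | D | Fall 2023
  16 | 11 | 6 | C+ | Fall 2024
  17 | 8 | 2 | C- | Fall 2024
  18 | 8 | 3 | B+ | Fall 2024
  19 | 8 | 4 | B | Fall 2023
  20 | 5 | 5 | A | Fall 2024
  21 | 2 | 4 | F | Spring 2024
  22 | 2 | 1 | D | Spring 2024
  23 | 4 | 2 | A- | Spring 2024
SELECT name, gpa FROM students ORDER BY gpa ASC LIMIT 1

Execution result:
name | gpa
Grace Johnson | 2.15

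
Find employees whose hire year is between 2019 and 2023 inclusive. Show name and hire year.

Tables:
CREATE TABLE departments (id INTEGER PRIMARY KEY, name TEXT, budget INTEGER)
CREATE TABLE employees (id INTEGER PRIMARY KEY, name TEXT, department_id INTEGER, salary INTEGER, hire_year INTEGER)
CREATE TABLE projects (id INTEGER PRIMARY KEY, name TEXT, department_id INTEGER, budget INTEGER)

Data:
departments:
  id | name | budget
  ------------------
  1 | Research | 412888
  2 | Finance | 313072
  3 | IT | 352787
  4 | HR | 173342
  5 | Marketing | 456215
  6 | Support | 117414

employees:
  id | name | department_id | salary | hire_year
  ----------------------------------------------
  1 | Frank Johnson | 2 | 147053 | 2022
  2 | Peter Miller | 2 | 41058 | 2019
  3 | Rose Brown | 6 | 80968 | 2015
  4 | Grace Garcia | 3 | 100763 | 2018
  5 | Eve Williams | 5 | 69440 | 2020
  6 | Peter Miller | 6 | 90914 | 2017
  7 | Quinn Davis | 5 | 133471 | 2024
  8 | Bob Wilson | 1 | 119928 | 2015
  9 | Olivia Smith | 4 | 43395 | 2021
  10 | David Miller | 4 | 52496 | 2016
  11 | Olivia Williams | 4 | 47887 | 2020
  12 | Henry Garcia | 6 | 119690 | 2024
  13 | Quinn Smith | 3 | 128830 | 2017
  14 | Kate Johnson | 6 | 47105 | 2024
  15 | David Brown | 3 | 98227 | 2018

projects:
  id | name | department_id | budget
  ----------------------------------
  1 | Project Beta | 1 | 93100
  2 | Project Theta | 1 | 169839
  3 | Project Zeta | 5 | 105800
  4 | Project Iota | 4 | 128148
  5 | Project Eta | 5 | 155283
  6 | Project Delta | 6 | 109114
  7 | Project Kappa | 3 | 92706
SELECT name, hire_year FROM employees WHERE hire_year BETWEEN 2019 AND 2023

Execution result:
name | hire_year
Frank Johnson | 2022
Peter Miller | 2019
Eve Williams | 2020
Olivia Smith | 2021
Olivia Williams | 2020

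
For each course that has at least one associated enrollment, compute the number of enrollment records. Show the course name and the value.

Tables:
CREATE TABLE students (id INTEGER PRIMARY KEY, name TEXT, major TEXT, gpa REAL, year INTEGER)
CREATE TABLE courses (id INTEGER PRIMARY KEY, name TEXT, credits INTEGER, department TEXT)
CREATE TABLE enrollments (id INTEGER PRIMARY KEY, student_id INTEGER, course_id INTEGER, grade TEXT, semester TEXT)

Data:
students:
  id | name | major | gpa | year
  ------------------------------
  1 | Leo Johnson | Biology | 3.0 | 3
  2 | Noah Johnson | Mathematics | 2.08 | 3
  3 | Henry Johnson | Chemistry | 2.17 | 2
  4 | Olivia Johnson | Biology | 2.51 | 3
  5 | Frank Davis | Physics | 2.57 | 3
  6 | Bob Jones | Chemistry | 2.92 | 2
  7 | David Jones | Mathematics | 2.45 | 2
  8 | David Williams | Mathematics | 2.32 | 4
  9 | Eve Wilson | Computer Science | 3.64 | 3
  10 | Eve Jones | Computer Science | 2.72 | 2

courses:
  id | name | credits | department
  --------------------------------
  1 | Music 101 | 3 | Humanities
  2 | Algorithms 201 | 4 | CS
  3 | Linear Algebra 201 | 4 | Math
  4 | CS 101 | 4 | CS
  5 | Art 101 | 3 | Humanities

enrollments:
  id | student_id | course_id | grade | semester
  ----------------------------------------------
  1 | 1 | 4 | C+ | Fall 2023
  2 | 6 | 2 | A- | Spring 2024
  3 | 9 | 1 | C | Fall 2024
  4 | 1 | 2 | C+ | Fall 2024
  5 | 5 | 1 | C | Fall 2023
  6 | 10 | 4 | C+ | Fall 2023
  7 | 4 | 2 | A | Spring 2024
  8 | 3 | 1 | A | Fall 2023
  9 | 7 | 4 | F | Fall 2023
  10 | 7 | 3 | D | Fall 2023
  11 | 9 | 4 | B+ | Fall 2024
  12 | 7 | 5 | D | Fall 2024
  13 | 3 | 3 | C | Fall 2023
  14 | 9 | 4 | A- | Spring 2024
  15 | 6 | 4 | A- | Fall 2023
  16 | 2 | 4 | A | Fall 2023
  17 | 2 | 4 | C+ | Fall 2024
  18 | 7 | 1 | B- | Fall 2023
SELECT p.name, COUNT(*) AS n FROM enrollments c JOIN courses p ON c.course_id = p.id GROUP BY p.id, p.name

Execution result:
name | n
Music 101 | 4
Algorithms 201 | 3
Linear Algebra 201 | 2
CS 101 | 8
Art 101 | 1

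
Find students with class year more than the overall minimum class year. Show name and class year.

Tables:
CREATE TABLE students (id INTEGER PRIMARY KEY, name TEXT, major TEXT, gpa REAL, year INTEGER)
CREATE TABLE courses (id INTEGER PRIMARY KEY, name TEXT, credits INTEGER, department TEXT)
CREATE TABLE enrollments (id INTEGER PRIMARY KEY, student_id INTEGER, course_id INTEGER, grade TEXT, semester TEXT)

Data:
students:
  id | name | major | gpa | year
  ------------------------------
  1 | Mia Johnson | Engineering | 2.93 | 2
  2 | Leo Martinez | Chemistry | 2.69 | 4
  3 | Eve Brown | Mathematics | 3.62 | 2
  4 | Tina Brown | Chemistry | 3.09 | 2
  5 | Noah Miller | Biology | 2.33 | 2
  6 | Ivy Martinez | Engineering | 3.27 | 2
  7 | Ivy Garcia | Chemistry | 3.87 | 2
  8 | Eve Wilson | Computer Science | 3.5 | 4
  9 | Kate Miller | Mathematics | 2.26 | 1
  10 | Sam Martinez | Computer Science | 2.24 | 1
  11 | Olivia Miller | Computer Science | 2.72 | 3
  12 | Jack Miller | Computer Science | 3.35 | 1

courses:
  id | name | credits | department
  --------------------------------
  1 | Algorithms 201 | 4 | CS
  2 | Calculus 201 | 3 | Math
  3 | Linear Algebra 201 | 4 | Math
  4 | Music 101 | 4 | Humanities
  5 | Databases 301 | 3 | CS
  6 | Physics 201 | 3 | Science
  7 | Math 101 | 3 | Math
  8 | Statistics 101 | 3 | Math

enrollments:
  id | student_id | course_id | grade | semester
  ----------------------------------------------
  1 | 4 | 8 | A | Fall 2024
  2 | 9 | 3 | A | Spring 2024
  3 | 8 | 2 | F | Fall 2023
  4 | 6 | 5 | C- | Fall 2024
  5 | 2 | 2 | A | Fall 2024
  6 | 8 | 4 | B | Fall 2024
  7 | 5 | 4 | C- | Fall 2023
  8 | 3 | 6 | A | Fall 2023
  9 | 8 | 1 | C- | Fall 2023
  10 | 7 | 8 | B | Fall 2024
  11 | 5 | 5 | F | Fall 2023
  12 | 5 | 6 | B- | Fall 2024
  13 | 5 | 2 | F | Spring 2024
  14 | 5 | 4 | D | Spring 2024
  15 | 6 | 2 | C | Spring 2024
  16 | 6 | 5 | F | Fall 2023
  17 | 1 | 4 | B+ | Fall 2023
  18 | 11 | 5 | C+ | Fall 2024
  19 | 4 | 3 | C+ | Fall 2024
SELECT name, year FROM students WHERE year > (SELECT MIN(year) FROM students)

Execution result:
name | year
Mia Johnson | 2
Leo Martinez | 4
Eve Brown | 2
Tina Brown | 2
Noah Miller | 2
Ivy Martinez | 2
Ivy Garcia | 2
Eve Wilson | 4
Olivia Miller | 3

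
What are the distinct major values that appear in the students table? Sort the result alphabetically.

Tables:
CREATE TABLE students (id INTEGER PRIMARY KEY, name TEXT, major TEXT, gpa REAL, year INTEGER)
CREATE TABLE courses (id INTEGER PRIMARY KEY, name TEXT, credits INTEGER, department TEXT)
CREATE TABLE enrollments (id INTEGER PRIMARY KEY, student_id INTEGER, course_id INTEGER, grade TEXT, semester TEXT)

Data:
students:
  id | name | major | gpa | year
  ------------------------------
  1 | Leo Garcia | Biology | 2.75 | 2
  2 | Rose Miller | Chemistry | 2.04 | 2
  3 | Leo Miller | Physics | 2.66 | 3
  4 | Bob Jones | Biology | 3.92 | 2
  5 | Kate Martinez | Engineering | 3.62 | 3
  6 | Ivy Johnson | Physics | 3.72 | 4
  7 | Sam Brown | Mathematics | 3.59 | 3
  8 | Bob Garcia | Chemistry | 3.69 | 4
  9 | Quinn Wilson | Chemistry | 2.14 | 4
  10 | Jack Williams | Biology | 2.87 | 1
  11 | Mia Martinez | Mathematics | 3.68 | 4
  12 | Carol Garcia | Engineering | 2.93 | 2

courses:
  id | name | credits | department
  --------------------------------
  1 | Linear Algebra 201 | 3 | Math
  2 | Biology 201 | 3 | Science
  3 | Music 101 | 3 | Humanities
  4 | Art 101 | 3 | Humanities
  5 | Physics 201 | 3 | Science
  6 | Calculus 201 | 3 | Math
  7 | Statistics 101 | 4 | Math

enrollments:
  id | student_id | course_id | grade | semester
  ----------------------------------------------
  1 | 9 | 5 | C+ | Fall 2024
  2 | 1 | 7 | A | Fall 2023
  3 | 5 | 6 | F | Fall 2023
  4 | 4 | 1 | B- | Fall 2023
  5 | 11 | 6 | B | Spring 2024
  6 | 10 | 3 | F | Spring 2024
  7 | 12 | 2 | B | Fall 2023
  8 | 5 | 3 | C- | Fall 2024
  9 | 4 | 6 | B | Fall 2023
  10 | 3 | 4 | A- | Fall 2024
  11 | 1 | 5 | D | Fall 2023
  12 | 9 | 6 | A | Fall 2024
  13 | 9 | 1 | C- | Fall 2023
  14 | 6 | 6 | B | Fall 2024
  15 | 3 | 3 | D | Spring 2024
SELECT DISTINCT major FROM students ORDER BY major

Execution result:
major
Biology
Chemistry
Engineering
Mathematics
Physics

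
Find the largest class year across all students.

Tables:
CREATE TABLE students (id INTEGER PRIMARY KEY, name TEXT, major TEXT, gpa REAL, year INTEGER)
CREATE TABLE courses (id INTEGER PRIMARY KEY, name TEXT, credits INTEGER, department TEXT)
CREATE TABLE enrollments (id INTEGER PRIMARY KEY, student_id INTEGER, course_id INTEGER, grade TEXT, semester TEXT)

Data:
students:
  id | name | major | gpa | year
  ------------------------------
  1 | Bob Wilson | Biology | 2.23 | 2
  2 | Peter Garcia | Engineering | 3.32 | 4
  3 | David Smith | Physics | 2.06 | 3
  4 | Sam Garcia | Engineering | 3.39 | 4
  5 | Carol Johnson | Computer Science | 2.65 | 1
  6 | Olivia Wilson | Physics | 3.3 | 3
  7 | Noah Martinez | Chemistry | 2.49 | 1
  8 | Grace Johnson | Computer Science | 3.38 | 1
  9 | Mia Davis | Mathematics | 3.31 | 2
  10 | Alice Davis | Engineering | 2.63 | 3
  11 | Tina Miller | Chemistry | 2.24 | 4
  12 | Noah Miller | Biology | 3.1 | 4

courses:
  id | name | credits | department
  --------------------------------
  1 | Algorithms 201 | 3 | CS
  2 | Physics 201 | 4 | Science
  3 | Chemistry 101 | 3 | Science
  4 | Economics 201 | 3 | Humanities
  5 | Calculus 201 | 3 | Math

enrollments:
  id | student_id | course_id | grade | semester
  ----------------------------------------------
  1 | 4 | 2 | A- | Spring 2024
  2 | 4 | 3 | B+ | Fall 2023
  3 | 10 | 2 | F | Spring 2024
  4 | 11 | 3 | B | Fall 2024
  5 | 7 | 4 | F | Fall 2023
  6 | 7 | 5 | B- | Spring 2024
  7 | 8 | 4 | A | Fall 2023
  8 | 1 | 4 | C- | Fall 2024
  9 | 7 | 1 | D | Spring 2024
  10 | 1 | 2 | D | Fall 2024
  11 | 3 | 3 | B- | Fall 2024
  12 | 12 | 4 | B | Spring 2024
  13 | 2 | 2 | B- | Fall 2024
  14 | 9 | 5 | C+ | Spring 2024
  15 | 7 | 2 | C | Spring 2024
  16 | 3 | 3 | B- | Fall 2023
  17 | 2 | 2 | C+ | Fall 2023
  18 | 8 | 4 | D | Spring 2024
SELECT MAX(year) FROM students

Execution result:
4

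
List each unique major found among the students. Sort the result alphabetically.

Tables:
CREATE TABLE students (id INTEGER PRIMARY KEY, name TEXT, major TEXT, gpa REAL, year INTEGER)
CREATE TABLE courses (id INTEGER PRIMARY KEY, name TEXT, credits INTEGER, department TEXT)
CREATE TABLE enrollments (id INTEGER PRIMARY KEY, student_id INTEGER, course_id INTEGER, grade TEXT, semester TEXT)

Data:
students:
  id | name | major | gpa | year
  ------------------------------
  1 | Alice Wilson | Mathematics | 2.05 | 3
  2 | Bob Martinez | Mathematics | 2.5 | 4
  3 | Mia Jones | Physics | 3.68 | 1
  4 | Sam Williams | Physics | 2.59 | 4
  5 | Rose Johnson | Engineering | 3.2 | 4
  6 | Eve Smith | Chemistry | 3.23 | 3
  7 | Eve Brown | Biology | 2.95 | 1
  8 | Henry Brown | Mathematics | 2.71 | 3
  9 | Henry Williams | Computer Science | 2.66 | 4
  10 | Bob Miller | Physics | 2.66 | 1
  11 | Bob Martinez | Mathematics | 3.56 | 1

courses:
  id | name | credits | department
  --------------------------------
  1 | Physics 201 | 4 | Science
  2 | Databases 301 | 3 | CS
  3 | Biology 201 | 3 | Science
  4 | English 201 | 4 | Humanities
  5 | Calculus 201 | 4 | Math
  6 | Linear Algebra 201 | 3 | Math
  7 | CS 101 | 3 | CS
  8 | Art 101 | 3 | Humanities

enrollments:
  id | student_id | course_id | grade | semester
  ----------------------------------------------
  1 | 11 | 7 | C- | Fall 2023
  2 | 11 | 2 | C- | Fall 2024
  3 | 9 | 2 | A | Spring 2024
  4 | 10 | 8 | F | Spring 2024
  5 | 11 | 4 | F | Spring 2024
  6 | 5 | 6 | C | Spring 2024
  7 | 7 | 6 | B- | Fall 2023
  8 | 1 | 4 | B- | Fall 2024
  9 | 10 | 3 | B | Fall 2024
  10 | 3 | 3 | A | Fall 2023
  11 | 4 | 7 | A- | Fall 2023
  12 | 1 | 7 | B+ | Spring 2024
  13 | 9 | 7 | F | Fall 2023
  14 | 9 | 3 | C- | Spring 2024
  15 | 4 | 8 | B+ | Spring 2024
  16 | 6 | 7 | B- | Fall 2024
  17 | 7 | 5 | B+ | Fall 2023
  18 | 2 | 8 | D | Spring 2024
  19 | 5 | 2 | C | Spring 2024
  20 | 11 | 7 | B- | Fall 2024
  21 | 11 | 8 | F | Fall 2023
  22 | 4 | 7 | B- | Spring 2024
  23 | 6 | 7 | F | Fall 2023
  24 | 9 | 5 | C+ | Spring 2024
SELECT DISTINCT major FROM students ORDER BY major

Execution result:
major
Biology
Chemistry
Computer Science
Engineering
Mathematics
Physics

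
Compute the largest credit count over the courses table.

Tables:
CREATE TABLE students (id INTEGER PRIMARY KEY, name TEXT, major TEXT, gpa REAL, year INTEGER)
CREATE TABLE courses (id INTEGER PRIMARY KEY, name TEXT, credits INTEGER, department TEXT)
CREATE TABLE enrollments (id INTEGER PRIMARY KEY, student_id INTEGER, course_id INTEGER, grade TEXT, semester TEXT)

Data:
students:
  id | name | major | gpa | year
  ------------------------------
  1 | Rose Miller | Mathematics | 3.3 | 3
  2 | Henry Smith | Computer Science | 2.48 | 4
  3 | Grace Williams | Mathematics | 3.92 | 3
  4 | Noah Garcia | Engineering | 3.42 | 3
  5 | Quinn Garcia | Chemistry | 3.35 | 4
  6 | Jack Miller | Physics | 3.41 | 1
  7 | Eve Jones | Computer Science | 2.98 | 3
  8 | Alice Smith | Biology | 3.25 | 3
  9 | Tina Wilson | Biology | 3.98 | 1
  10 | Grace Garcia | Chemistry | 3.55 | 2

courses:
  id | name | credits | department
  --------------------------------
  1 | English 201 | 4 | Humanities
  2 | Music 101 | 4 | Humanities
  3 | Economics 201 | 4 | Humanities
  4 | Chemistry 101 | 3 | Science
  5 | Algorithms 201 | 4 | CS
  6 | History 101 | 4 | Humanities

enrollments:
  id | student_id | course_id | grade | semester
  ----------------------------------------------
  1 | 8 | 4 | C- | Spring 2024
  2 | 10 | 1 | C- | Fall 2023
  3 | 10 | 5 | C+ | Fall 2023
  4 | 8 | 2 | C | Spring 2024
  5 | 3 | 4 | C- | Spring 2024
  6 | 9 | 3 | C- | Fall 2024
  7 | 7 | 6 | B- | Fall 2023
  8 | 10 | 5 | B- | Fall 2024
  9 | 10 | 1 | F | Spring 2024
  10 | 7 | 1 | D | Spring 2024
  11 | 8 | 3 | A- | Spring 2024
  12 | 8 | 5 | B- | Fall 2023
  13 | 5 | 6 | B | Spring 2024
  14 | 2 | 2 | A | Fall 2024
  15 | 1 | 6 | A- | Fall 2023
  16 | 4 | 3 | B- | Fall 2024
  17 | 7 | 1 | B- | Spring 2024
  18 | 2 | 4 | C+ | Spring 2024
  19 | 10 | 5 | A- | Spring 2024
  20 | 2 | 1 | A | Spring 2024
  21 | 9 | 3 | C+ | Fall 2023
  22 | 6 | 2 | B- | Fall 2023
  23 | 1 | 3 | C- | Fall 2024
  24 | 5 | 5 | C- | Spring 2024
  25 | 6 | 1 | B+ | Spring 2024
SELECT MAX(credits) FROM courses

Execution result:
4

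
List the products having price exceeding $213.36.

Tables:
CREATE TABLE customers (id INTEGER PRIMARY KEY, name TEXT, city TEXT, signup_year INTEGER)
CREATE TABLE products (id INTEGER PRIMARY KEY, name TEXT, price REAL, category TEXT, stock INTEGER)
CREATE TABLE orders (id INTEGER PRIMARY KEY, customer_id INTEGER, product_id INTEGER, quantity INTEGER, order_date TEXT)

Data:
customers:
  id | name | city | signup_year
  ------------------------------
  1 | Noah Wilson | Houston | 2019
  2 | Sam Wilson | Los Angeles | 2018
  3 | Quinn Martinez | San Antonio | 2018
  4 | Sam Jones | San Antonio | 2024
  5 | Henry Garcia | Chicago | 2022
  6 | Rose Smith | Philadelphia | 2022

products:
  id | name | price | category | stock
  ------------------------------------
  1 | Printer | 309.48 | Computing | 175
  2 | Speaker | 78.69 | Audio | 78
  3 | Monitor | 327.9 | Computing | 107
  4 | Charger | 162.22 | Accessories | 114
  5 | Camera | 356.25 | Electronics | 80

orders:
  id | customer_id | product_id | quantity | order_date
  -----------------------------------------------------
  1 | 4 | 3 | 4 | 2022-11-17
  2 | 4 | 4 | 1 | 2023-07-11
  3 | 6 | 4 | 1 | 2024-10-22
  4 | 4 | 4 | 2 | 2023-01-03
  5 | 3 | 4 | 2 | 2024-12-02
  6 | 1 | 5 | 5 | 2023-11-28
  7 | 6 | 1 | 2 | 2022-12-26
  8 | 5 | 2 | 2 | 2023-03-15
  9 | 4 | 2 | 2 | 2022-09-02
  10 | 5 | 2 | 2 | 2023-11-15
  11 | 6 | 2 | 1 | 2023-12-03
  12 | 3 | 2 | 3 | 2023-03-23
SELECT name, price FROM products WHERE price > 213.36

Execution result:
name | price
Printer | 309.48
Monitor | 327.90
Camera | 356.25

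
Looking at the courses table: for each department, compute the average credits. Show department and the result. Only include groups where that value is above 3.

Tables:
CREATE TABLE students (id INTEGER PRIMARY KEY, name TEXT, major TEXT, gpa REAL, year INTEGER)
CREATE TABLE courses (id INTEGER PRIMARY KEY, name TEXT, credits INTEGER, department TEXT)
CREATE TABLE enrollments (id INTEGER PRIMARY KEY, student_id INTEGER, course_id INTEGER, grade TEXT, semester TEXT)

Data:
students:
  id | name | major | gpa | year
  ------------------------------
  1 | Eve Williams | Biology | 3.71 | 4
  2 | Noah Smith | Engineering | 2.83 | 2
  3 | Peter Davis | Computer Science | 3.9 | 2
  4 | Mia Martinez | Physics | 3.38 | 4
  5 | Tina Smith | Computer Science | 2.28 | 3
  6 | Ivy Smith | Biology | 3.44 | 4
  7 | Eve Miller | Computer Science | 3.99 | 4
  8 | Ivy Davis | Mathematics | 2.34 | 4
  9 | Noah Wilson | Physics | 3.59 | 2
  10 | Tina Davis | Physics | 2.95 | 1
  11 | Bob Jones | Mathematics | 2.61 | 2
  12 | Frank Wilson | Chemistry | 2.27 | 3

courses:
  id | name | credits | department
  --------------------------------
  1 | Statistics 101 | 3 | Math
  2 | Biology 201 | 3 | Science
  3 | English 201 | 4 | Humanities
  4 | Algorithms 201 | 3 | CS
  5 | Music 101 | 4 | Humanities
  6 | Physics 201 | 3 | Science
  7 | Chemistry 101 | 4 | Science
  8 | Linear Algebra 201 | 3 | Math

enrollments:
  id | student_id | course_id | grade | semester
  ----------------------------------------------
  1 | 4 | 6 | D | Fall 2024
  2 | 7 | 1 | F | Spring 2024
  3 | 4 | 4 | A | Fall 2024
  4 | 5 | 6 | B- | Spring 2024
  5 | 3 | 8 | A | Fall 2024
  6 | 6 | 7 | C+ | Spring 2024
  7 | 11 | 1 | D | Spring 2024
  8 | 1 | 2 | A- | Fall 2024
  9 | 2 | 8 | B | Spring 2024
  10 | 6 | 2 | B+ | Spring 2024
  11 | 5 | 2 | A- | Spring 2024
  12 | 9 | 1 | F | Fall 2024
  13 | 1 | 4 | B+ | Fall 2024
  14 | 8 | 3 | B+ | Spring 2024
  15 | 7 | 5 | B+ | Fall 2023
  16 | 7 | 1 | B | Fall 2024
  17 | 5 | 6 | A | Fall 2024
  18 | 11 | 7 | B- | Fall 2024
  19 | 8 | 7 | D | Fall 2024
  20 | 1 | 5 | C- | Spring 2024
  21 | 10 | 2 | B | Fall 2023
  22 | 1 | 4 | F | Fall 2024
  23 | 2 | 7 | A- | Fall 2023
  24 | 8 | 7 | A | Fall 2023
SELECT department, AVG(credits) AS avg_credits FROM courses GROUP BY department HAVING AVG(credits) > 3

Execution result:
department | avg_credits
Humanities | 4.00
Science | 3.33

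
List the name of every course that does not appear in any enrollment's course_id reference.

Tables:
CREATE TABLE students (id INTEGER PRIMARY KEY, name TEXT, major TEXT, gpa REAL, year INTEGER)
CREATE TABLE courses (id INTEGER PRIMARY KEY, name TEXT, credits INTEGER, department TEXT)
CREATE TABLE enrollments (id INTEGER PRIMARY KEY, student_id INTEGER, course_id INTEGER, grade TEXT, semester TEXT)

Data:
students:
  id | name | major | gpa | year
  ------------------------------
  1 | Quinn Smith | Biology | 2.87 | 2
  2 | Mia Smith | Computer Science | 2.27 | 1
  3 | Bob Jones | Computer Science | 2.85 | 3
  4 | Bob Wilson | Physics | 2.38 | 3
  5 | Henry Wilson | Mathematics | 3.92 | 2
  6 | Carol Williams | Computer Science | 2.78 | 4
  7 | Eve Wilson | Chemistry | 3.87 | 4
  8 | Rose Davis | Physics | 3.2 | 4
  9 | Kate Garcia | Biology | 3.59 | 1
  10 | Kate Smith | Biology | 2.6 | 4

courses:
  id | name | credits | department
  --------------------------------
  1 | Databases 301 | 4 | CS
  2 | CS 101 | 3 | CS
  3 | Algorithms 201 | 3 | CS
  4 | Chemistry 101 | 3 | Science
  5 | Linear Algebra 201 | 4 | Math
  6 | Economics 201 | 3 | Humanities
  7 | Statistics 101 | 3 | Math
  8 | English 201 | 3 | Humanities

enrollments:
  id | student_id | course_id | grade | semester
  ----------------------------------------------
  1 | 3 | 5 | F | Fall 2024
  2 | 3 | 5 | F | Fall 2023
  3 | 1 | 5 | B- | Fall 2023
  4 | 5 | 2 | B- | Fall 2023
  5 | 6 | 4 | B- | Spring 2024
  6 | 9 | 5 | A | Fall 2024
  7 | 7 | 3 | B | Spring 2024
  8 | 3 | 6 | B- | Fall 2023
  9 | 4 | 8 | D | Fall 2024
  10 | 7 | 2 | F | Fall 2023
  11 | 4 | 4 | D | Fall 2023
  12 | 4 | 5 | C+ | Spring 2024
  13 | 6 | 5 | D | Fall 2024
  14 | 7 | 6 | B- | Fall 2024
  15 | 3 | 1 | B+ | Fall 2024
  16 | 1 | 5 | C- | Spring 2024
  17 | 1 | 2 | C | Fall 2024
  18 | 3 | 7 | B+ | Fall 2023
SELECT p.name FROM courses p LEFT JOIN enrollments c ON c.course_id = p.id WHERE c.id IS NULL

Execution result:
(no rows)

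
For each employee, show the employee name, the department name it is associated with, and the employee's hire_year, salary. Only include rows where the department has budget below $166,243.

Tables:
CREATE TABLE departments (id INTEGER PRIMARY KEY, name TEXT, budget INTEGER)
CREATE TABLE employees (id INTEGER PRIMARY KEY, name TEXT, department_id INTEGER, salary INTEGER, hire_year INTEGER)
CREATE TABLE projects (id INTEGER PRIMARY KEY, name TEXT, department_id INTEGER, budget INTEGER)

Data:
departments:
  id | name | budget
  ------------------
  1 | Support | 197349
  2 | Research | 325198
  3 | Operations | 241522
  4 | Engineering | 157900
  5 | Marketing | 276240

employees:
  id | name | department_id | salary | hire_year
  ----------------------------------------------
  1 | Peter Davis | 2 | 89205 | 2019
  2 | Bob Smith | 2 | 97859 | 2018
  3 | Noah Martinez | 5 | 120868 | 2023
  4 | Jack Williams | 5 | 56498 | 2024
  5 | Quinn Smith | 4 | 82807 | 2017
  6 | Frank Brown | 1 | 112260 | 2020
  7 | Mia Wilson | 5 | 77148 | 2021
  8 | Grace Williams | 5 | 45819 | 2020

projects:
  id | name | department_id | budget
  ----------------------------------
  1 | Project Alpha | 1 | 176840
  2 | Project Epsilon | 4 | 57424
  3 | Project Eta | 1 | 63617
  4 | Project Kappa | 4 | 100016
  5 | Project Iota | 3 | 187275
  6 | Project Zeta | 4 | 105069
SELECT c.name, p.name AS department, c.hire_year, c.salary FROM employees c JOIN departments p ON c.department_id = p.id WHERE p.budget < 166243

Execution result:
name | department | hire_year | salary
Quinn Smith | Engineering | 2017 | 82807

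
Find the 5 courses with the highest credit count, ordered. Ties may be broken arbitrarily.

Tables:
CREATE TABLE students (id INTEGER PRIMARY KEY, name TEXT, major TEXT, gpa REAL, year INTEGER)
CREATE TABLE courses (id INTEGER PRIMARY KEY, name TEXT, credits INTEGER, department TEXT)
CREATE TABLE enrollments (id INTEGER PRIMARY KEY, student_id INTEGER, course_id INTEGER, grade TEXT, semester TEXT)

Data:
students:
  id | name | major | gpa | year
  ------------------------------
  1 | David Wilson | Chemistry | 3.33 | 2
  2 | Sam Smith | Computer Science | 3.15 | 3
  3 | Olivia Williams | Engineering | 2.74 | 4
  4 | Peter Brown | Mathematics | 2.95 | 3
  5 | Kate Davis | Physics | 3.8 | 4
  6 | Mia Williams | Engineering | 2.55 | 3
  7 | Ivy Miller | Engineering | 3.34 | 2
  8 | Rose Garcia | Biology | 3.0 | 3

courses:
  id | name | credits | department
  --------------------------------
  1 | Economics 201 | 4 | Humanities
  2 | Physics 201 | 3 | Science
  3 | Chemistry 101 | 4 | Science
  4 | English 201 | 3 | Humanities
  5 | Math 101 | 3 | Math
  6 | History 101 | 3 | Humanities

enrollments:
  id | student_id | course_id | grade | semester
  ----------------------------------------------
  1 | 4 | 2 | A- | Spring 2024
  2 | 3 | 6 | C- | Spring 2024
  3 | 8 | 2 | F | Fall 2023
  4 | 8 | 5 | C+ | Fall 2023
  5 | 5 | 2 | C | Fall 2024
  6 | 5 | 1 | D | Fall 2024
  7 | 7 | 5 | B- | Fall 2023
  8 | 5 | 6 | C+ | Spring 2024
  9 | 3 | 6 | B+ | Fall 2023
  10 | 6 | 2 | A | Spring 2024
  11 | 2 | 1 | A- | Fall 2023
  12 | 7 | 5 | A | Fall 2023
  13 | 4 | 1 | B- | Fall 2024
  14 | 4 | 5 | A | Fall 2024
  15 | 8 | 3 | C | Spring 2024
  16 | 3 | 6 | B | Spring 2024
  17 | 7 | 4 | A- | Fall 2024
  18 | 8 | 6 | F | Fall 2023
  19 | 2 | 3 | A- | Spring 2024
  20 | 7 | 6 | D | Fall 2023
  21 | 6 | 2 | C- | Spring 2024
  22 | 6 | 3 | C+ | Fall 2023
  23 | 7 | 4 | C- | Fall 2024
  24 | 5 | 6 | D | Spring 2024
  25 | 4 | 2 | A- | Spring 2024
SELECT name, credits FROM courses ORDER BY credits DESC LIMIT 5

Execution result:
name | credits
Economics 201 | 4
Chemistry 101 | 4
Physics 201 | 3
English 201 | 3
Math 101 | 3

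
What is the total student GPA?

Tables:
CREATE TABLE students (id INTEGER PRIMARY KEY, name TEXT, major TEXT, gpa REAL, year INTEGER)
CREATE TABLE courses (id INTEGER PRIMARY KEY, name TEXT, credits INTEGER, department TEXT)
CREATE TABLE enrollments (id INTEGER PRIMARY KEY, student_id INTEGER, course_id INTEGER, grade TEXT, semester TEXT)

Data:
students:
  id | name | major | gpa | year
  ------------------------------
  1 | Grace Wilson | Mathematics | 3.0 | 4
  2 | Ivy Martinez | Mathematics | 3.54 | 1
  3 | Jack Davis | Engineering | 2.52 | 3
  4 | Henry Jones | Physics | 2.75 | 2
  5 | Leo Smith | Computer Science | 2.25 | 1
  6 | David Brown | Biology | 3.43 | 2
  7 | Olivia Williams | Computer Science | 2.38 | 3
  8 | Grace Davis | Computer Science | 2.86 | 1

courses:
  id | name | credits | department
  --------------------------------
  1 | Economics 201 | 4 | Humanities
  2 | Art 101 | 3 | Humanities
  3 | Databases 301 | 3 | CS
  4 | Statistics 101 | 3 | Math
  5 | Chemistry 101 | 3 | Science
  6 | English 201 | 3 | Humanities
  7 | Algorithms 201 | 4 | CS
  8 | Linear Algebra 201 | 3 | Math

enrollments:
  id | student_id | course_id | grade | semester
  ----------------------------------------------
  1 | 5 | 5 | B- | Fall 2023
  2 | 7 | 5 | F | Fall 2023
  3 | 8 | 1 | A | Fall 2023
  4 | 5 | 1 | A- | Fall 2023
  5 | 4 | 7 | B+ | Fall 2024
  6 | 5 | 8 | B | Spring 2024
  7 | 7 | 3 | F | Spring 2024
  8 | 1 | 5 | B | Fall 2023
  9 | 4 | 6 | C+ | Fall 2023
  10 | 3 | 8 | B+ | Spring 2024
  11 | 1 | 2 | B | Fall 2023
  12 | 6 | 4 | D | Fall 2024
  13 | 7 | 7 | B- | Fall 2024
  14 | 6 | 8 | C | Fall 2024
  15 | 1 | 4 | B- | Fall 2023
SELECT SUM(gpa) FROM students

Execution result:
22.73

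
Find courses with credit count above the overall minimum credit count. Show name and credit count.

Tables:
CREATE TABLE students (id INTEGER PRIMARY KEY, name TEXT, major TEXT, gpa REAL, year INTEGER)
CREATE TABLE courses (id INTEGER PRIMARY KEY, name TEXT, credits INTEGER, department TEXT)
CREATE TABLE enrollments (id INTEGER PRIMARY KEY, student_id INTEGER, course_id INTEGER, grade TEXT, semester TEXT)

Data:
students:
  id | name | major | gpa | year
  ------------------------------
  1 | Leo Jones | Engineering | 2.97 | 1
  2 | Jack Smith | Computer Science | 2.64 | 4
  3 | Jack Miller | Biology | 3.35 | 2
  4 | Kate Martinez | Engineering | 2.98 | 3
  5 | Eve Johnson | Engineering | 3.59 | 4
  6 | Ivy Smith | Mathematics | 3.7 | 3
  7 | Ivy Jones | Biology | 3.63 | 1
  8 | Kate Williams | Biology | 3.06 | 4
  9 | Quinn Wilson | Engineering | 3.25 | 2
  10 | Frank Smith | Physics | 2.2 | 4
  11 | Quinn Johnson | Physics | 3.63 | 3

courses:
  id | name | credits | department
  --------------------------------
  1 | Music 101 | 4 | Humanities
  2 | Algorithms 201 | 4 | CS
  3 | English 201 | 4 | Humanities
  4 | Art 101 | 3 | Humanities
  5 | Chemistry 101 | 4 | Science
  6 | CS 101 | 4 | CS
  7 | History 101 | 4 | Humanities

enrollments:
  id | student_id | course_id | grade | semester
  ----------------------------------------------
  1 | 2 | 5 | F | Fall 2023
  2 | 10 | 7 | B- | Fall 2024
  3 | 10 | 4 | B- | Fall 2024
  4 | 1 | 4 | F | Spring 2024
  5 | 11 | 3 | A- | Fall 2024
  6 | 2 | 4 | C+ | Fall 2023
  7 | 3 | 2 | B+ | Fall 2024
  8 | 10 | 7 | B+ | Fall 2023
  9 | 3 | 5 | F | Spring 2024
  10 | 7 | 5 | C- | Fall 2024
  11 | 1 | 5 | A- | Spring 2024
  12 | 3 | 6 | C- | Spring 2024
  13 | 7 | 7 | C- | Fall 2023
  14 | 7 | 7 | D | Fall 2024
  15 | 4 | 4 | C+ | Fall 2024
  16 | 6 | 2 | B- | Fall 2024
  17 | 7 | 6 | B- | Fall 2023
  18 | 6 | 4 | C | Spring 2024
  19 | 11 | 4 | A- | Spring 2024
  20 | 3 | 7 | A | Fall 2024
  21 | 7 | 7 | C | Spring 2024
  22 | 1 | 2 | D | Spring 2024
SELECT name, credits FROM courses WHERE credits > (SELECT MIN(credits) FROM courses)

Execution result:
name | credits
Music 101 | 4
Algorithms 201 | 4
English 201 | 4
Chemistry 101 | 4
CS 101 | 4
History 101 | 4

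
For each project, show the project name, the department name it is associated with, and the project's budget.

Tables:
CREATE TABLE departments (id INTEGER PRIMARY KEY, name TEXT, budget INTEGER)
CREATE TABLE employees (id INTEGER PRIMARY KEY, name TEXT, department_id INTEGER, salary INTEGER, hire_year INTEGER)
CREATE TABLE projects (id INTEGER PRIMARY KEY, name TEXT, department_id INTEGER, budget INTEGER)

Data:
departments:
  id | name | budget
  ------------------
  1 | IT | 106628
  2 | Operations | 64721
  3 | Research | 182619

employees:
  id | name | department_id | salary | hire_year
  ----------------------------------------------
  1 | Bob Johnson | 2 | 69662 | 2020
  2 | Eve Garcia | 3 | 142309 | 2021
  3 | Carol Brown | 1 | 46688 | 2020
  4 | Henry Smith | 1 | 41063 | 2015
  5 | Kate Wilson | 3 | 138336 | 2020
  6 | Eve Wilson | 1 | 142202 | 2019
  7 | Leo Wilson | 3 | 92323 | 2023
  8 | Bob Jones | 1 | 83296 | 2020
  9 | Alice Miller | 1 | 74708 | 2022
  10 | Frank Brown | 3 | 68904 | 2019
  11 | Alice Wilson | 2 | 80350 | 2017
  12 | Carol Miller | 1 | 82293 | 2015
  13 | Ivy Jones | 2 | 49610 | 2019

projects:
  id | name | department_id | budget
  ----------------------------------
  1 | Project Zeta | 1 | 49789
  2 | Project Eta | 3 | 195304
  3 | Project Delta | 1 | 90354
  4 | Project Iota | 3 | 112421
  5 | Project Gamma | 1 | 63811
SELECT c.name, p.name AS department, c.budget FROM projects c JOIN departments p ON c.department_id = p.id

Execution result:
name | department | budget
Project Zeta | IT | 49789
Project Eta | Research | 195304
Project Delta | IT | 90354
Project Iota | Research | 112421
Project Gamma | IT | 63811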